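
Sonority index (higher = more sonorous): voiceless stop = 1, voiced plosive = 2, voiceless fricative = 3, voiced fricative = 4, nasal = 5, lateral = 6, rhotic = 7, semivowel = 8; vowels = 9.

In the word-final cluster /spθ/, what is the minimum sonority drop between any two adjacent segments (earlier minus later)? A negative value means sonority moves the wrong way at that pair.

-2

/s/ — voiceless fricative, sonority 3.
/p/ — voiceless stop, sonority 1.
/θ/ — voiceless fricative, sonority 3.
/s/→/p/: change +2.
/p/→/θ/: change -2.
Minimum = -2.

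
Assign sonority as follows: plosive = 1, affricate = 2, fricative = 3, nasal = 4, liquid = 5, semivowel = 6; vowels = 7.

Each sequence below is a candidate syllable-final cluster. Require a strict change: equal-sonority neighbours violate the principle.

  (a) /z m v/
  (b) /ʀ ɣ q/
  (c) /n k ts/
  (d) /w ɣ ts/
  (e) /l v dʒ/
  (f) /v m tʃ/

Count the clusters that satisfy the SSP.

(a) /z m v/: profile 3-4-3 — violates.
(b) /ʀ ɣ q/: profile 5-3-1 — obeys.
(c) /n k ts/: profile 4-1-2 — violates.
(d) /w ɣ ts/: profile 6-3-2 — obeys.
(e) /l v dʒ/: profile 5-3-2 — obeys.
(f) /v m tʃ/: profile 3-4-2 — violates.

3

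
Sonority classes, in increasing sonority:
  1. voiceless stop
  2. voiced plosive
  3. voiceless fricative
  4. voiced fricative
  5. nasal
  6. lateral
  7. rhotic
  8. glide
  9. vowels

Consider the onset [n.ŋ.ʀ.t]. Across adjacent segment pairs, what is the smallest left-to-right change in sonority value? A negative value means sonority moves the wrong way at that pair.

-6

/n/: nasal = 5.
/ŋ/: nasal = 5.
/ʀ/: rhotic = 7.
/t/: voiceless stop = 1.
/n/→/ŋ/: change +0.
/ŋ/→/ʀ/: change +2.
/ʀ/→/t/: change -6.
Minimum = -6.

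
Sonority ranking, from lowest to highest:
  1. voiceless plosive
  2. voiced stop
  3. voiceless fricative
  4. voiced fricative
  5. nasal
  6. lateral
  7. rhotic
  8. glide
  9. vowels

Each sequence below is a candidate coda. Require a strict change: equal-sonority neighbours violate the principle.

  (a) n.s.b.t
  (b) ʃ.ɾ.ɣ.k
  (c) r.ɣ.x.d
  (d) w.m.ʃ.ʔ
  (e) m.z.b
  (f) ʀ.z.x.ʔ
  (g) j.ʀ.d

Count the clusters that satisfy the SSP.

6

(a) n.s.b.t: profile 5-3-2-1 — obeys.
(b) ʃ.ɾ.ɣ.k: profile 3-7-4-1 — violates.
(c) r.ɣ.x.d: profile 7-4-3-2 — obeys.
(d) w.m.ʃ.ʔ: profile 8-5-3-1 — obeys.
(e) m.z.b: profile 5-4-2 — obeys.
(f) ʀ.z.x.ʔ: profile 7-4-3-1 — obeys.
(g) j.ʀ.d: profile 8-7-2 — obeys.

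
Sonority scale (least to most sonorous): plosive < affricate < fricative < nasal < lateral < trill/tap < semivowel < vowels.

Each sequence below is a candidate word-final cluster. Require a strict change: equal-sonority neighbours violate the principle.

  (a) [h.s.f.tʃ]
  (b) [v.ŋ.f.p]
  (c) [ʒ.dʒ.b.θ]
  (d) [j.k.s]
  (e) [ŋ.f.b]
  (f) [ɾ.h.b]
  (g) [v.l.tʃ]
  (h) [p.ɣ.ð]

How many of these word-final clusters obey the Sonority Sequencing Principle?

(a) [h.s.f.tʃ]: profile 3-3-3-2 — violates.
(b) [v.ŋ.f.p]: profile 3-4-3-1 — violates.
(c) [ʒ.dʒ.b.θ]: profile 3-2-1-3 — violates.
(d) [j.k.s]: profile 7-1-3 — violates.
(e) [ŋ.f.b]: profile 4-3-1 — obeys.
(f) [ɾ.h.b]: profile 6-3-1 — obeys.
(g) [v.l.tʃ]: profile 3-5-2 — violates.
(h) [p.ɣ.ð]: profile 1-3-3 — violates.

2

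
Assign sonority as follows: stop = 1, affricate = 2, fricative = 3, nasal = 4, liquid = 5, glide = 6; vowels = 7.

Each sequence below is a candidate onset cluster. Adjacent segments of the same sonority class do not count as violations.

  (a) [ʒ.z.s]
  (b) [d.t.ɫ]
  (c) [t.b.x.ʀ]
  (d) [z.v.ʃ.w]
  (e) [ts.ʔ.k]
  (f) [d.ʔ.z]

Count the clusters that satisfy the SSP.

(a) 3-3-3 → obeys
(b) 1-1-5 → obeys
(c) 1-1-3-5 → obeys
(d) 3-3-3-6 → obeys
(e) 2-1-1 → violates
(f) 1-1-3 → obeys

5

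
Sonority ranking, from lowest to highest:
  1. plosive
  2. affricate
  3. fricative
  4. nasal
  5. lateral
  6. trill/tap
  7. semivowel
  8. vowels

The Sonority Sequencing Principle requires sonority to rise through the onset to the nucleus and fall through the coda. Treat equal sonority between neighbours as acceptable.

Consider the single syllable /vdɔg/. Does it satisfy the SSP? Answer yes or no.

Onset: /v/ is a fricative (sonority 3), /d/ is a plosive (sonority 1); then the nucleus /ɔ/ (sonority 8).
Onset profile 3-1-8 — does not rise throughout.
Coda: /g/ is a plosive (sonority 1).
Coda profile 8-1 — falls from the nucleus.

no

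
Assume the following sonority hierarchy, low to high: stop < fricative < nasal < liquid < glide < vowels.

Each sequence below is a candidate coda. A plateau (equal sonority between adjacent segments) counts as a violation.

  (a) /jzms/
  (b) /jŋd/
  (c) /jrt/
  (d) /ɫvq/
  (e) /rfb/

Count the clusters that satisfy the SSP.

(a) /jzms/: profile 5-2-3-2 — violates.
(b) /jŋd/: profile 5-3-1 — obeys.
(c) /jrt/: profile 5-4-1 — obeys.
(d) /ɫvq/: profile 4-2-1 — obeys.
(e) /rfb/: profile 4-2-1 — obeys.

4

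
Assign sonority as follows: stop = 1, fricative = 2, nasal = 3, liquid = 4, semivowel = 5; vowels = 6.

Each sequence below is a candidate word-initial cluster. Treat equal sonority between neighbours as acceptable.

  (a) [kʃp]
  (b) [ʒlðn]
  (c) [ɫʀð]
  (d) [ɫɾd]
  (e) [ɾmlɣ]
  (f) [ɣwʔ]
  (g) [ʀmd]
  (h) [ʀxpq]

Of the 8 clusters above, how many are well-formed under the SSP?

(a) sonority 1-2-1: ill-formed.
(b) sonority 2-4-2-3: ill-formed.
(c) sonority 4-4-2: ill-formed.
(d) sonority 4-4-1: ill-formed.
(e) sonority 4-3-4-2: ill-formed.
(f) sonority 2-5-1: ill-formed.
(g) sonority 4-3-1: ill-formed.
(h) sonority 4-2-1-1: ill-formed.

0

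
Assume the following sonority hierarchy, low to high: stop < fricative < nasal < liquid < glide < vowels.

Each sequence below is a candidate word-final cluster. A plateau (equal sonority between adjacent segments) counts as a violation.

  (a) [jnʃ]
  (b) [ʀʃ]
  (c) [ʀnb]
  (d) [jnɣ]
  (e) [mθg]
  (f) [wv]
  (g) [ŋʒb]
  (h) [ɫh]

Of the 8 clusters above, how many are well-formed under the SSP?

(a) sonority 5-3-2: well-formed.
(b) sonority 4-2: well-formed.
(c) sonority 4-3-1: well-formed.
(d) sonority 5-3-2: well-formed.
(e) sonority 3-2-1: well-formed.
(f) sonority 5-2: well-formed.
(g) sonority 3-2-1: well-formed.
(h) sonority 4-2: well-formed.

8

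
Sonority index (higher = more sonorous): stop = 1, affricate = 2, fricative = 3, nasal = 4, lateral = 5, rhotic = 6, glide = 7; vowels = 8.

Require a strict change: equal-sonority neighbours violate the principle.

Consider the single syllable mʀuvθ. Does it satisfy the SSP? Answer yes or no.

no

Onset: /m/ is a nasal (sonority 4), /ʀ/ is a rhotic (sonority 6); then the nucleus /u/ (sonority 8).
Onset profile 4-6-8 — rises to the nucleus.
Coda: /v/ is a fricative (sonority 3), /θ/ is a fricative (sonority 3).
Coda profile 8-3-3 — does not strictly fall throughout.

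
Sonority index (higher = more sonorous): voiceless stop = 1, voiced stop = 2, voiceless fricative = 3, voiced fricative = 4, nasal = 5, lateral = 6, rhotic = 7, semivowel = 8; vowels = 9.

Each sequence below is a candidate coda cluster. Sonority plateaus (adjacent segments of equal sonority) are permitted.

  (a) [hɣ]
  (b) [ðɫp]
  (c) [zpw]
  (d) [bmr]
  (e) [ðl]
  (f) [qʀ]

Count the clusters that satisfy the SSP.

0

(a) 3-4 → violates
(b) 4-6-1 → violates
(c) 4-1-8 → violates
(d) 2-5-7 → violates
(e) 4-6 → violates
(f) 1-7 → violates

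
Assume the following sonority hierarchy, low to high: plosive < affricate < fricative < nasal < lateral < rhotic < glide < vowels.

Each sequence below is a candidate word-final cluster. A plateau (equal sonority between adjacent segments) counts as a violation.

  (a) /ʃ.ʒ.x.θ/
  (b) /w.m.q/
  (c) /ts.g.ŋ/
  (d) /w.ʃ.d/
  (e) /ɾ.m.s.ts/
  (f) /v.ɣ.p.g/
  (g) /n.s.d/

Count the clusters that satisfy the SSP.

4

(a) 3-3-3-3 → violates
(b) 7-4-1 → obeys
(c) 2-1-4 → violates
(d) 7-3-1 → obeys
(e) 6-4-3-2 → obeys
(f) 3-3-1-1 → violates
(g) 4-3-1 → obeys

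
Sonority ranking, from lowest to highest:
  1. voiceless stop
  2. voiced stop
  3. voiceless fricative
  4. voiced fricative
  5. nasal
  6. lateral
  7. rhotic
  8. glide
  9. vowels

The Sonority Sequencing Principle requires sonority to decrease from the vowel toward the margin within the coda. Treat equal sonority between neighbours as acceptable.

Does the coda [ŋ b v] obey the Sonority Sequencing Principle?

/ŋ/: nasal = 5.
/b/: voiced stop = 2.
/v/: voiced fricative = 4.
The profile is 5-2-4. Between /b/ (2) and /v/ (4) sonority does not fall, so the cluster violates the SSP.

no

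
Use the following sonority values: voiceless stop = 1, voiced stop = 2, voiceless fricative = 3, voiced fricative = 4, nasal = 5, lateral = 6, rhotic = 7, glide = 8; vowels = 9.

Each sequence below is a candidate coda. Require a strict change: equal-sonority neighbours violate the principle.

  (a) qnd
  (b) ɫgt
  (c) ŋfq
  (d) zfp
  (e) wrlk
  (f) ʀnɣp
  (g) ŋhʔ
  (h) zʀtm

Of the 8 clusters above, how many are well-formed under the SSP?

6

(a) sonority 1-5-2: ill-formed.
(b) sonority 6-2-1: well-formed.
(c) sonority 5-3-1: well-formed.
(d) sonority 4-3-1: well-formed.
(e) sonority 8-7-6-1: well-formed.
(f) sonority 7-5-4-1: well-formed.
(g) sonority 5-3-1: well-formed.
(h) sonority 4-7-1-5: ill-formed.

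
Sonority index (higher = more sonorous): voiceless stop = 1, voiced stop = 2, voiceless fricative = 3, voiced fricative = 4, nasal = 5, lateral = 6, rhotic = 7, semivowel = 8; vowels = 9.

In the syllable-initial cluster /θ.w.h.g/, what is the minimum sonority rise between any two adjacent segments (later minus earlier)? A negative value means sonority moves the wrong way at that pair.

-5

/θ/ is a voiceless fricative (sonority 3).
/w/ is a semivowel (sonority 8).
/h/ is a voiceless fricative (sonority 3).
/g/ is a voiced stop (sonority 2).
/θ/→/w/: change +5.
/w/→/h/: change -5.
/h/→/g/: change -1.
Minimum = -5.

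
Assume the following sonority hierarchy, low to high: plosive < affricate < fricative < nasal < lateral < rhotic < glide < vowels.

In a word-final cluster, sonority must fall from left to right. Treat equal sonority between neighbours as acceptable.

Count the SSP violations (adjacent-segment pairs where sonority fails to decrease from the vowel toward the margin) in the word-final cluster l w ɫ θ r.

2

/l/: lateral = 5.
/w/: glide = 7.
/ɫ/: lateral = 5.
/θ/: fricative = 3.
/r/: rhotic = 6.
/l/→/w/: 5→7 (does not fall) — violation.
/w/→/ɫ/: 7→5 (falls) — ok.
/ɫ/→/θ/: 5→3 (falls) — ok.
/θ/→/r/: 3→6 (does not fall) — violation.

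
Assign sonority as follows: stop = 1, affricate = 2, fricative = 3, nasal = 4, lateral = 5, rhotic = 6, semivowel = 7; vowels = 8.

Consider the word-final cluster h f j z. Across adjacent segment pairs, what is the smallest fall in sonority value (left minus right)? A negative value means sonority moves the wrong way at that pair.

-4

/h/: fricative = 3.
/f/: fricative = 3.
/j/: semivowel = 7.
/z/: fricative = 3.
/h/→/f/: change +0.
/f/→/j/: change -4.
/j/→/z/: change +4.
Minimum = -4.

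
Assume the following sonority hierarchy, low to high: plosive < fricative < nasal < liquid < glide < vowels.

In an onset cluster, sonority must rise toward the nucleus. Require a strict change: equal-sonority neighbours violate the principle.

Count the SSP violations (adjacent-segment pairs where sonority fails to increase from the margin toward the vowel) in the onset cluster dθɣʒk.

/d/ is a plosive (sonority 1).
/θ/ is a fricative (sonority 2).
/ɣ/ is a fricative (sonority 2).
/ʒ/ is a fricative (sonority 2).
/k/ is a plosive (sonority 1).
/d/→/θ/: 1→2 (rises) — ok.
/θ/→/ɣ/: 2→2 (plateau) — violation.
/ɣ/→/ʒ/: 2→2 (plateau) — violation.
/ʒ/→/k/: 2→1 (does not rise) — violation.

3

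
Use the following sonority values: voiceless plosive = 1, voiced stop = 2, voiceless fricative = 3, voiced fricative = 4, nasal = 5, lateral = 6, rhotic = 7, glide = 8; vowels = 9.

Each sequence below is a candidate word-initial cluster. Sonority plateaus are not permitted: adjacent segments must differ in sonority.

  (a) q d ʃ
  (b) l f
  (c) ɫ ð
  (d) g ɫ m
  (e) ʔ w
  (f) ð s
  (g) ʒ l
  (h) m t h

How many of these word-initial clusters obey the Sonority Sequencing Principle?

3

(a) 1-2-3 → obeys
(b) 6-3 → violates
(c) 6-4 → violates
(d) 2-6-5 → violates
(e) 1-8 → obeys
(f) 4-3 → violates
(g) 4-6 → obeys
(h) 5-1-3 → violates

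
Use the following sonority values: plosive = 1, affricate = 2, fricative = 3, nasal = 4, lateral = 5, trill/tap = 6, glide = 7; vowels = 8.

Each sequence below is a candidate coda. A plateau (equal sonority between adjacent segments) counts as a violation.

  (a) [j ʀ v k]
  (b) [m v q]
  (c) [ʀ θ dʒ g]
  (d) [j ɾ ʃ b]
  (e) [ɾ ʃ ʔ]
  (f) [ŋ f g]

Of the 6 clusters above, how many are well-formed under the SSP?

6

(a) [j ʀ v k]: profile 7-6-3-1 — obeys.
(b) [m v q]: profile 4-3-1 — obeys.
(c) [ʀ θ dʒ g]: profile 6-3-2-1 — obeys.
(d) [j ɾ ʃ b]: profile 7-6-3-1 — obeys.
(e) [ɾ ʃ ʔ]: profile 6-3-1 — obeys.
(f) [ŋ f g]: profile 4-3-1 — obeys.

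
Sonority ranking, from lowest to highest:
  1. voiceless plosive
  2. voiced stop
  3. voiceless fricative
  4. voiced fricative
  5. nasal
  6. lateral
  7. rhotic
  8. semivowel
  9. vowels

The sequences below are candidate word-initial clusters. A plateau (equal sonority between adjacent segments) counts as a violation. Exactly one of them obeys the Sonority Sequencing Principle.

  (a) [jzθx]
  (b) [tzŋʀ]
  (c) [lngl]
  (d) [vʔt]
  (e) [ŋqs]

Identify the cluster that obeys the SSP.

(a) sonority 8-4-3-3: ill-formed.
(b) sonority 1-4-5-7: well-formed.
(c) sonority 6-5-2-6: ill-formed.
(d) sonority 4-1-1: ill-formed.
(e) sonority 5-1-3: ill-formed.

b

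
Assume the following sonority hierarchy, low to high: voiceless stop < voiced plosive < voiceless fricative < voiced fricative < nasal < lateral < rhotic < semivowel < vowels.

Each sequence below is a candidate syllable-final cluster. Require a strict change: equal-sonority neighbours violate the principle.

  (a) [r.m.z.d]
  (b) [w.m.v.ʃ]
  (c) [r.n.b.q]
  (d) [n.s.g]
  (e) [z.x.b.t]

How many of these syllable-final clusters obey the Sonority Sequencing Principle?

5

(a) sonority 7-5-4-2: well-formed.
(b) sonority 8-5-4-3: well-formed.
(c) sonority 7-5-2-1: well-formed.
(d) sonority 5-3-2: well-formed.
(e) sonority 4-3-2-1: well-formed.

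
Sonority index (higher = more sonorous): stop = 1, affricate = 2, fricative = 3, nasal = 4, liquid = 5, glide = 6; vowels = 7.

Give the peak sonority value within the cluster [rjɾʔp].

/r/ — liquid, sonority 5.
/j/ — glide, sonority 6.
/ɾ/ — liquid, sonority 5.
/ʔ/ — stop, sonority 1.
/p/ — stop, sonority 1.
The maximum is 6.

6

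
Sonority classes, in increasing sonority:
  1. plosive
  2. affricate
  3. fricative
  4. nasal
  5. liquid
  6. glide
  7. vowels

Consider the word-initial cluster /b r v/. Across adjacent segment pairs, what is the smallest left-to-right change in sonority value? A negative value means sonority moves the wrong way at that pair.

/b/ — plosive, sonority 1.
/r/ — liquid, sonority 5.
/v/ — fricative, sonority 3.
/b/→/r/: change +4.
/r/→/v/: change -2.
Minimum = -2.

-2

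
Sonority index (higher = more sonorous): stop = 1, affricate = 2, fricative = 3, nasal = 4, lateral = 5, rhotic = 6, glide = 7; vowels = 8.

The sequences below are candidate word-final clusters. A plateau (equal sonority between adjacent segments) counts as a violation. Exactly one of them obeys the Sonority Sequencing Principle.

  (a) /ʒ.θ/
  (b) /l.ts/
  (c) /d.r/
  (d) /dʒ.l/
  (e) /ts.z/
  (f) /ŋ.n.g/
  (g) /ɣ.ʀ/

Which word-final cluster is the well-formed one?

(a) 3-3 → violates
(b) 5-2 → obeys
(c) 1-6 → violates
(d) 2-5 → violates
(e) 2-3 → violates
(f) 4-4-1 → violates
(g) 3-6 → violates

b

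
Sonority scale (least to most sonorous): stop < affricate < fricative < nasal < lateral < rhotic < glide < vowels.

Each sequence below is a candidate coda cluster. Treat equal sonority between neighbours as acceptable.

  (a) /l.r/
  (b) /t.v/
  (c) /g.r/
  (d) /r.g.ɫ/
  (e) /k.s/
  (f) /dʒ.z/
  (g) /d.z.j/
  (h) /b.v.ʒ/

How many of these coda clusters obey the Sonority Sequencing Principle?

(a) /l.r/: profile 5-6 — violates.
(b) /t.v/: profile 1-3 — violates.
(c) /g.r/: profile 1-6 — violates.
(d) /r.g.ɫ/: profile 6-1-5 — violates.
(e) /k.s/: profile 1-3 — violates.
(f) /dʒ.z/: profile 2-3 — violates.
(g) /d.z.j/: profile 1-3-7 — violates.
(h) /b.v.ʒ/: profile 1-3-3 — violates.

0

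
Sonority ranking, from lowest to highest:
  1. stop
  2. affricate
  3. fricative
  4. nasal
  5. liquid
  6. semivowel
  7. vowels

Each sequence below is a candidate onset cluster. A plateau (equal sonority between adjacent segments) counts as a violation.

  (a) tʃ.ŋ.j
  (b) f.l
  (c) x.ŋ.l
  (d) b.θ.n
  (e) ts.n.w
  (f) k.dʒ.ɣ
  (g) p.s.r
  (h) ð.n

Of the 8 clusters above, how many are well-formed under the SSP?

(a) tʃ.ŋ.j: profile 2-4-6 — obeys.
(b) f.l: profile 3-5 — obeys.
(c) x.ŋ.l: profile 3-4-5 — obeys.
(d) b.θ.n: profile 1-3-4 — obeys.
(e) ts.n.w: profile 2-4-6 — obeys.
(f) k.dʒ.ɣ: profile 1-2-3 — obeys.
(g) p.s.r: profile 1-3-5 — obeys.
(h) ð.n: profile 3-4 — obeys.

8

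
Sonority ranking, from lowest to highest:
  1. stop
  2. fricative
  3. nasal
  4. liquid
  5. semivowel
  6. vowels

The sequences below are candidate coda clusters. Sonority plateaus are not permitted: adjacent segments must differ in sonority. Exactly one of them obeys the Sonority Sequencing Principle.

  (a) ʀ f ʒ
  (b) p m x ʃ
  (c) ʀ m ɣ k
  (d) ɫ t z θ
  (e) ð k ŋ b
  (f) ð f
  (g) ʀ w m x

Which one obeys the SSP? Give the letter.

c

(a) 4-2-2 → violates
(b) 1-3-2-2 → violates
(c) 4-3-2-1 → obeys
(d) 4-1-2-2 → violates
(e) 2-1-3-1 → violates
(f) 2-2 → violates
(g) 4-5-3-2 → violates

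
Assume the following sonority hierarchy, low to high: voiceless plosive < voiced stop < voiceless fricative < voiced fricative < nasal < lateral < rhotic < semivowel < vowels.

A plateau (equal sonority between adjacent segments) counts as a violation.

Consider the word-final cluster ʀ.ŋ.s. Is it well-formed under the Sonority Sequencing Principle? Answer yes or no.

/ʀ/ — rhotic, sonority 7.
/ŋ/ — nasal, sonority 5.
/s/ — voiceless fricative, sonority 3.
The profile 7-5-3 strictly falls, so the word-final cluster satisfies the SSP.

yes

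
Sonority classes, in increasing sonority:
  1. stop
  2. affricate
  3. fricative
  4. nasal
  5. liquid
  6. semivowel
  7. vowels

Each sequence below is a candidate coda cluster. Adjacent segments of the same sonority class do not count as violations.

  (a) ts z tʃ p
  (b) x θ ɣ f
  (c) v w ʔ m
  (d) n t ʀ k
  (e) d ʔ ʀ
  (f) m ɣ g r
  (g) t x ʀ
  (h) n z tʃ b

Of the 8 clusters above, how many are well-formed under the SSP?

2

(a) ts z tʃ p: profile 2-3-2-1 — violates.
(b) x θ ɣ f: profile 3-3-3-3 — obeys.
(c) v w ʔ m: profile 3-6-1-4 — violates.
(d) n t ʀ k: profile 4-1-5-1 — violates.
(e) d ʔ ʀ: profile 1-1-5 — violates.
(f) m ɣ g r: profile 4-3-1-5 — violates.
(g) t x ʀ: profile 1-3-5 — violates.
(h) n z tʃ b: profile 4-3-2-1 — obeys.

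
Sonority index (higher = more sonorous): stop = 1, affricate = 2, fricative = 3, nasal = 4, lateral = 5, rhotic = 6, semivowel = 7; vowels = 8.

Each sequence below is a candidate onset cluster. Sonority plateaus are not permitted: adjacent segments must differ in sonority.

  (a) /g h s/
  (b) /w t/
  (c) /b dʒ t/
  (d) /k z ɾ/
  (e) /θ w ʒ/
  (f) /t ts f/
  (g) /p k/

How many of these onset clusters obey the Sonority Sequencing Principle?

2

(a) 1-3-3 → violates
(b) 7-1 → violates
(c) 1-2-1 → violates
(d) 1-3-6 → obeys
(e) 3-7-3 → violates
(f) 1-2-3 → obeys
(g) 1-1 → violates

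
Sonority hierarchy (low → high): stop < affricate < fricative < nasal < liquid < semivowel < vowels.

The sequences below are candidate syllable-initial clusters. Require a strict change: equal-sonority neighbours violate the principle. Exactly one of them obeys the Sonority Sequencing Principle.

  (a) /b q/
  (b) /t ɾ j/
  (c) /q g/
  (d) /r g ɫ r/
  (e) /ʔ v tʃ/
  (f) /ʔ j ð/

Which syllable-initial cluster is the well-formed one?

(a) /b q/: profile 1-1 — violates.
(b) /t ɾ j/: profile 1-5-6 — obeys.
(c) /q g/: profile 1-1 — violates.
(d) /r g ɫ r/: profile 5-1-5-5 — violates.
(e) /ʔ v tʃ/: profile 1-3-2 — violates.
(f) /ʔ j ð/: profile 1-6-3 — violates.

b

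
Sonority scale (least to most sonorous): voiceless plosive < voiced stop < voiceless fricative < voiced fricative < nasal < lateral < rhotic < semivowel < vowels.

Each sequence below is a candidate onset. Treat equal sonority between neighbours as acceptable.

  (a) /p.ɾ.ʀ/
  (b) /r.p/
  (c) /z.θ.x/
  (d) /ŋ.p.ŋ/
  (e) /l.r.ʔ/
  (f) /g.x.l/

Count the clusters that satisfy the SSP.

(a) sonority 1-7-7: well-formed.
(b) sonority 7-1: ill-formed.
(c) sonority 4-3-3: ill-formed.
(d) sonority 5-1-5: ill-formed.
(e) sonority 6-7-1: ill-formed.
(f) sonority 2-3-6: well-formed.

2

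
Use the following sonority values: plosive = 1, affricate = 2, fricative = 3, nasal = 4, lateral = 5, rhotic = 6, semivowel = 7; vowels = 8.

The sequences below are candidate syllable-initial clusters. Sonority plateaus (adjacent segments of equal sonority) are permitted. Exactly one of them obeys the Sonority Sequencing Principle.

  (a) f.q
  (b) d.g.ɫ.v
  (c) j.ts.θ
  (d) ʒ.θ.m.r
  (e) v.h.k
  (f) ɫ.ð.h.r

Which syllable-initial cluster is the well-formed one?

(a) sonority 3-1: ill-formed.
(b) sonority 1-1-5-3: ill-formed.
(c) sonority 7-2-3: ill-formed.
(d) sonority 3-3-4-6: well-formed.
(e) sonority 3-3-1: ill-formed.
(f) sonority 5-3-3-6: ill-formed.

d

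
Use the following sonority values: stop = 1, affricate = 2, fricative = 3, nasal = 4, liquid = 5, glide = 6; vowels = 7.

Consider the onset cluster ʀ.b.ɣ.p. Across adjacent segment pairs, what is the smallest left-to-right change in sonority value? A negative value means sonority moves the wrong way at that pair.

/ʀ/ is a liquid (sonority 5).
/b/ is a stop (sonority 1).
/ɣ/ is a fricative (sonority 3).
/p/ is a stop (sonority 1).
/ʀ/→/b/: change -4.
/b/→/ɣ/: change +2.
/ɣ/→/p/: change -2.
Minimum = -4.

-4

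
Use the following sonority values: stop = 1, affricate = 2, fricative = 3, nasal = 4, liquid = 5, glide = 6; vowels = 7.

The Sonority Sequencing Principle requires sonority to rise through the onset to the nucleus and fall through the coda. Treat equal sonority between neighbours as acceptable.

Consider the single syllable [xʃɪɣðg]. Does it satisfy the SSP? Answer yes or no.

Onset: /x/ is a fricative (sonority 3), /ʃ/ is a fricative (sonority 3); then the nucleus /ɪ/ (sonority 7).
Onset profile 3-3-7 — rises to the nucleus.
Coda: /ɣ/ is a fricative (sonority 3), /ð/ is a fricative (sonority 3), /g/ is a stop (sonority 1).
Coda profile 7-3-3-1 — falls from the nucleus.

yes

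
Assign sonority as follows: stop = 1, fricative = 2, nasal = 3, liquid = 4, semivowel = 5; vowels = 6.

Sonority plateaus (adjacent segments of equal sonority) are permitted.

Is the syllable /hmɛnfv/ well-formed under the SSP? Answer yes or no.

yes

Onset: /h/ is a fricative (sonority 2), /m/ is a nasal (sonority 3); then the nucleus /ɛ/ (sonority 6).
Onset profile 2-3-6 — rises to the nucleus.
Coda: /n/ is a nasal (sonority 3), /f/ is a fricative (sonority 2), /v/ is a fricative (sonority 2).
Coda profile 6-3-2-2 — falls from the nucleus.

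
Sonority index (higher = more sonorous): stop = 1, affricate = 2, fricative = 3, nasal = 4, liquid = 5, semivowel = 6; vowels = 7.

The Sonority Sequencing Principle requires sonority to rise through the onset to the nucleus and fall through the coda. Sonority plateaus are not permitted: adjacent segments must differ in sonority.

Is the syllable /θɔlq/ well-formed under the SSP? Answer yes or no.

yes

Onset: /θ/ is a fricative (sonority 3); then the nucleus /ɔ/ (sonority 7).
Onset profile 3-7 — rises to the nucleus.
Coda: /l/ is a liquid (sonority 5), /q/ is a stop (sonority 1).
Coda profile 7-5-1 — falls from the nucleus.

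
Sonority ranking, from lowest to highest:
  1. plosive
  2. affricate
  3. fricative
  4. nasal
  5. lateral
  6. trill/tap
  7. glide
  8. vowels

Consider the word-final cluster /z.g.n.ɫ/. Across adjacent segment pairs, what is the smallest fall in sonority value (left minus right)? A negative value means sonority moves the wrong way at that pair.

-3

/z/ — fricative, sonority 3.
/g/ — plosive, sonority 1.
/n/ — nasal, sonority 4.
/ɫ/ — lateral, sonority 5.
/z/→/g/: change +2.
/g/→/n/: change -3.
/n/→/ɫ/: change -1.
Minimum = -3.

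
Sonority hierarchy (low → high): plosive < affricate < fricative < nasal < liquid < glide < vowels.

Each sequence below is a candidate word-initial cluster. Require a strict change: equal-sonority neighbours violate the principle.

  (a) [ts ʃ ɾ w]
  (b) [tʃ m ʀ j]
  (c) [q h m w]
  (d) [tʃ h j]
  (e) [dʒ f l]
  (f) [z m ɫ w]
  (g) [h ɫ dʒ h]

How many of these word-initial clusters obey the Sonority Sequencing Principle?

6

(a) 2-3-5-6 → obeys
(b) 2-4-5-6 → obeys
(c) 1-3-4-6 → obeys
(d) 2-3-6 → obeys
(e) 2-3-5 → obeys
(f) 3-4-5-6 → obeys
(g) 3-5-2-3 → violates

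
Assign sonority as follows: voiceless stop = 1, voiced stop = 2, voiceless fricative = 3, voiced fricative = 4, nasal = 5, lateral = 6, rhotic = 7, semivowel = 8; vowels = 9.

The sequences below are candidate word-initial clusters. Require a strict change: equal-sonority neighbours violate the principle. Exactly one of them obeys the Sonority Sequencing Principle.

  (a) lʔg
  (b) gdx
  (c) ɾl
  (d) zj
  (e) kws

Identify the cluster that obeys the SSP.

(a) lʔg: profile 6-1-2 — violates.
(b) gdx: profile 2-2-3 — violates.
(c) ɾl: profile 7-6 — violates.
(d) zj: profile 4-8 — obeys.
(e) kws: profile 1-8-3 — violates.

d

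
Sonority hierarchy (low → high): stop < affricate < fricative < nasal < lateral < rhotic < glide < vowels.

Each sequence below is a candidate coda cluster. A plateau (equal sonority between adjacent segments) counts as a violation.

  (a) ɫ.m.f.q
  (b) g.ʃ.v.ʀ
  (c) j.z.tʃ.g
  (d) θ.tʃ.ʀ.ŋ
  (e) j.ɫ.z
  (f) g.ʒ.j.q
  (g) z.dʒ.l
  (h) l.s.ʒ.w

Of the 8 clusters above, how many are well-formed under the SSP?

(a) ɫ.m.f.q: profile 5-4-3-1 — obeys.
(b) g.ʃ.v.ʀ: profile 1-3-3-6 — violates.
(c) j.z.tʃ.g: profile 7-3-2-1 — obeys.
(d) θ.tʃ.ʀ.ŋ: profile 3-2-6-4 — violates.
(e) j.ɫ.z: profile 7-5-3 — obeys.
(f) g.ʒ.j.q: profile 1-3-7-1 — violates.
(g) z.dʒ.l: profile 3-2-5 — violates.
(h) l.s.ʒ.w: profile 5-3-3-7 — violates.

3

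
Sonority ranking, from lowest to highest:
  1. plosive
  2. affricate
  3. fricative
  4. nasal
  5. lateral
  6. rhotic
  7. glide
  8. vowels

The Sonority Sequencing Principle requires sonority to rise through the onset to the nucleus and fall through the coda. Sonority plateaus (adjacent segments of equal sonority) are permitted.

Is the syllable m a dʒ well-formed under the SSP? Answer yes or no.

Onset: /m/ is a nasal (sonority 4); then the nucleus /a/ (sonority 8).
Onset profile 4-8 — rises to the nucleus.
Coda: /dʒ/ is an affricate (sonority 2).
Coda profile 8-2 — falls from the nucleus.

yes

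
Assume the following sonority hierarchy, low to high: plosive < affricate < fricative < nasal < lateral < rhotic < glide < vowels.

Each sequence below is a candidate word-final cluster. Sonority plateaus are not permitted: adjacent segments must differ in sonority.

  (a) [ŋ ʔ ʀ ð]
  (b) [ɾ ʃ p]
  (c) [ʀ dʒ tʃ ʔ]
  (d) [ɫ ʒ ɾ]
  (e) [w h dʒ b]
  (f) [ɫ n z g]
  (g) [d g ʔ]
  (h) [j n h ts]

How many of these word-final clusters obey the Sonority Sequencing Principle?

(a) sonority 4-1-6-3: ill-formed.
(b) sonority 6-3-1: well-formed.
(c) sonority 6-2-2-1: ill-formed.
(d) sonority 5-3-6: ill-formed.
(e) sonority 7-3-2-1: well-formed.
(f) sonority 5-4-3-1: well-formed.
(g) sonority 1-1-1: ill-formed.
(h) sonority 7-4-3-2: well-formed.

4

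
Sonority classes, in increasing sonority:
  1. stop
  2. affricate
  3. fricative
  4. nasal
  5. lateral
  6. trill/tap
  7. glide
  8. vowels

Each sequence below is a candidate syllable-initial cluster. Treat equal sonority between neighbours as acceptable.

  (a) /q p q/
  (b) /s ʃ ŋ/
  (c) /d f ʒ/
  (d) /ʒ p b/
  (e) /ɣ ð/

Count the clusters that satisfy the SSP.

(a) sonority 1-1-1: well-formed.
(b) sonority 3-3-4: well-formed.
(c) sonority 1-3-3: well-formed.
(d) sonority 3-1-1: ill-formed.
(e) sonority 3-3: well-formed.

4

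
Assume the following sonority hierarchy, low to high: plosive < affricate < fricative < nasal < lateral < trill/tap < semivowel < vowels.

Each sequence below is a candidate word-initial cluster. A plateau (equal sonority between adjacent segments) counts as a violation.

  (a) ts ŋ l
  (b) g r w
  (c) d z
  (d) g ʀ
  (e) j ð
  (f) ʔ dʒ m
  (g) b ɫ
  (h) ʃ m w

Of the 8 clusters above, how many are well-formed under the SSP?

7

(a) sonority 2-4-5: well-formed.
(b) sonority 1-6-7: well-formed.
(c) sonority 1-3: well-formed.
(d) sonority 1-6: well-formed.
(e) sonority 7-3: ill-formed.
(f) sonority 1-2-4: well-formed.
(g) sonority 1-5: well-formed.
(h) sonority 3-4-7: well-formed.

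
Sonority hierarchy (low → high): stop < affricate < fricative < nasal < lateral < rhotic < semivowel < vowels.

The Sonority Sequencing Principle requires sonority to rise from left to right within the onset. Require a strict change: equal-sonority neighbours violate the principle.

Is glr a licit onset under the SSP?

yes

/g/ is a stop (sonority 1).
/l/ is a lateral (sonority 5).
/r/ is a rhotic (sonority 6).
The profile 1-5-6 strictly rises, so the onset satisfies the SSP.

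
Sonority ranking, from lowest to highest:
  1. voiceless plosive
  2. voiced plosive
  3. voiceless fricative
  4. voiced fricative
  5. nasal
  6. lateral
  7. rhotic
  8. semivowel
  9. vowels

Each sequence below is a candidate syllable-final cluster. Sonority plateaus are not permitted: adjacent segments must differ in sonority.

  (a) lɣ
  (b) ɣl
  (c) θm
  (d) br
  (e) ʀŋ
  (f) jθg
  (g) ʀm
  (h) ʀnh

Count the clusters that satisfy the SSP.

5

(a) lɣ: profile 6-4 — obeys.
(b) ɣl: profile 4-6 — violates.
(c) θm: profile 3-5 — violates.
(d) br: profile 2-7 — violates.
(e) ʀŋ: profile 7-5 — obeys.
(f) jθg: profile 8-3-2 — obeys.
(g) ʀm: profile 7-5 — obeys.
(h) ʀnh: profile 7-5-3 — obeys.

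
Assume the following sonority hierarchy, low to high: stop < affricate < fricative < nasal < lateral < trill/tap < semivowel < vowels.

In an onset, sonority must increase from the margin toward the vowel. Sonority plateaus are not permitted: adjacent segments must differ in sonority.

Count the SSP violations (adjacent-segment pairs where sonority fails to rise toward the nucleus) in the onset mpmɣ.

/m/: nasal = 4.
/p/: stop = 1.
/m/: nasal = 4.
/ɣ/: fricative = 3.
/m/→/p/: 4→1 (does not rise) — violation.
/p/→/m/: 1→4 (rises) — ok.
/m/→/ɣ/: 4→3 (does not rise) — violation.

2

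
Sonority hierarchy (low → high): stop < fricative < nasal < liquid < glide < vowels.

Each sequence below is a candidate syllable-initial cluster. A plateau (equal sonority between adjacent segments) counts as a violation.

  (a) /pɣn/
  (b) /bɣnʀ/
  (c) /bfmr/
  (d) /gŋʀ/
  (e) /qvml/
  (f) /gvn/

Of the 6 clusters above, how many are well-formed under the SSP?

(a) 1-2-3 → obeys
(b) 1-2-3-4 → obeys
(c) 1-2-3-4 → obeys
(d) 1-3-4 → obeys
(e) 1-2-3-4 → obeys
(f) 1-2-3 → obeys

6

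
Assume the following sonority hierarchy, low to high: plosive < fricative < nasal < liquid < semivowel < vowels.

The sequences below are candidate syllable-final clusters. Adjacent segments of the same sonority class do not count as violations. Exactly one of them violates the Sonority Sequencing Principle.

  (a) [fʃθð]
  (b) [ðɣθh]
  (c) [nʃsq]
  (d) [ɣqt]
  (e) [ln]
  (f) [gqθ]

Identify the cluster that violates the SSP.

(a) 2-2-2-2 → obeys
(b) 2-2-2-2 → obeys
(c) 3-2-2-1 → obeys
(d) 2-1-1 → obeys
(e) 4-3 → obeys
(f) 1-1-2 → violates

f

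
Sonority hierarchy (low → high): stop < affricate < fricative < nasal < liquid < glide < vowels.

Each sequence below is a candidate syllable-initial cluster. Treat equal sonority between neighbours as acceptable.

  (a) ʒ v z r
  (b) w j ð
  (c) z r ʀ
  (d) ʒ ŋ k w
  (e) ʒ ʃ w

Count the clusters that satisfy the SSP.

3

(a) 3-3-3-5 → obeys
(b) 6-6-3 → violates
(c) 3-5-5 → obeys
(d) 3-4-1-6 → violates
(e) 3-3-6 → obeys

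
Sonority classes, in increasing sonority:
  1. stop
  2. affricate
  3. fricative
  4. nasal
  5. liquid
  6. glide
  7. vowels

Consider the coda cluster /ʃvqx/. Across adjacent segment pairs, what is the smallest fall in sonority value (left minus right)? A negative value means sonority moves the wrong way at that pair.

/ʃ/ — fricative, sonority 3.
/v/ — fricative, sonority 3.
/q/ — stop, sonority 1.
/x/ — fricative, sonority 3.
/ʃ/→/v/: change +0.
/v/→/q/: change +2.
/q/→/x/: change -2.
Minimum = -2.

-2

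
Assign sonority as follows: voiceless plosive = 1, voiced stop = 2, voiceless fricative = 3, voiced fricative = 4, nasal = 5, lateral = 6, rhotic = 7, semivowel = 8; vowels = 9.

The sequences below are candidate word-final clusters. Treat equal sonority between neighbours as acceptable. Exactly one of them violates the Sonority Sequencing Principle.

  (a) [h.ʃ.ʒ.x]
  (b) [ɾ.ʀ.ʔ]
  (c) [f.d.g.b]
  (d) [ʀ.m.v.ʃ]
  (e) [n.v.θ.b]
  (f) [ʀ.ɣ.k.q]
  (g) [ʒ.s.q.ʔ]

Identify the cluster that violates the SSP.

(a) sonority 3-3-4-3: ill-formed.
(b) sonority 7-7-1: well-formed.
(c) sonority 3-2-2-2: well-formed.
(d) sonority 7-5-4-3: well-formed.
(e) sonority 5-4-3-2: well-formed.
(f) sonority 7-4-1-1: well-formed.
(g) sonority 4-3-1-1: well-formed.

a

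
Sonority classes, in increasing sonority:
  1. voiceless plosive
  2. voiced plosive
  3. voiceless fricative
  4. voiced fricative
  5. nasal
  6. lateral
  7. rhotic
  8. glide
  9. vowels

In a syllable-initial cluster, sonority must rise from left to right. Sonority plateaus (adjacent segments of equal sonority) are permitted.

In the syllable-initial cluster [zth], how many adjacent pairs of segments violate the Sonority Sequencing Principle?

/z/ is a voiced fricative (sonority 4).
/t/ is a voiceless plosive (sonority 1).
/h/ is a voiceless fricative (sonority 3).
/z/→/t/: 4→1 (does not rise) — violation.
/t/→/h/: 1→3 (rises) — ok.

1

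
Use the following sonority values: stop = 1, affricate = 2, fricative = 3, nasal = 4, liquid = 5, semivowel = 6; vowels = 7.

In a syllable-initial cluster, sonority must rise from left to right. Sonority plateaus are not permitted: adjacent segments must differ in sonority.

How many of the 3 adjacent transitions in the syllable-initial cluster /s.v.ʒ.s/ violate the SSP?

3

/s/: fricative = 3.
/v/: fricative = 3.
/ʒ/: fricative = 3.
/s/: fricative = 3.
/s/→/v/: 3→3 (plateau) — violation.
/v/→/ʒ/: 3→3 (plateau) — violation.
/ʒ/→/s/: 3→3 (plateau) — violation.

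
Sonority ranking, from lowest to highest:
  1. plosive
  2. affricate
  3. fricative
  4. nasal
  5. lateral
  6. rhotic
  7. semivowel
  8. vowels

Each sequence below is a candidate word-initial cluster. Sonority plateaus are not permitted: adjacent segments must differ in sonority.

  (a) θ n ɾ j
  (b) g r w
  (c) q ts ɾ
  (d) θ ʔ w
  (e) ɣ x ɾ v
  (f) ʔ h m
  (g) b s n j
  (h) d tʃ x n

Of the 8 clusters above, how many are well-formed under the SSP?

6

(a) 3-4-6-7 → obeys
(b) 1-6-7 → obeys
(c) 1-2-6 → obeys
(d) 3-1-7 → violates
(e) 3-3-6-3 → violates
(f) 1-3-4 → obeys
(g) 1-3-4-7 → obeys
(h) 1-2-3-4 → obeys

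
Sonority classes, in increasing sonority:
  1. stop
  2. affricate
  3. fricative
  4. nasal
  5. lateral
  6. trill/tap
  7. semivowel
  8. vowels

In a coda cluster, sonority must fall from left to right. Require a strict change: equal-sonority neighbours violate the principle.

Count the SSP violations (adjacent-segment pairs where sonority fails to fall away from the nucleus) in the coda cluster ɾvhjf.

/ɾ/ is a trill/tap (sonority 6).
/v/ is a fricative (sonority 3).
/h/ is a fricative (sonority 3).
/j/ is a semivowel (sonority 7).
/f/ is a fricative (sonority 3).
/ɾ/→/v/: 6→3 (falls) — ok.
/v/→/h/: 3→3 (plateau) — violation.
/h/→/j/: 3→7 (does not fall) — violation.
/j/→/f/: 7→3 (falls) — ok.

2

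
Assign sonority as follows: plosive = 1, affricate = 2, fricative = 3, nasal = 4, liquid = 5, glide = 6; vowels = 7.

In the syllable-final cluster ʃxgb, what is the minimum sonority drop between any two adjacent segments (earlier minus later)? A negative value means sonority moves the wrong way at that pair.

/ʃ/: fricative = 3.
/x/: fricative = 3.
/g/: plosive = 1.
/b/: plosive = 1.
/ʃ/→/x/: change +0.
/x/→/g/: change +2.
/g/→/b/: change +0.
Minimum = 0.

0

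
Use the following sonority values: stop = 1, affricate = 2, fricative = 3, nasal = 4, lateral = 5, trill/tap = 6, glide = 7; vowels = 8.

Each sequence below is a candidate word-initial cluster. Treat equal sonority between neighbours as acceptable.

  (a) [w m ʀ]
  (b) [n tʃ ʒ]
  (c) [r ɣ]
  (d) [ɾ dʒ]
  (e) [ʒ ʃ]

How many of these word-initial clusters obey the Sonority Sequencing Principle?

1

(a) [w m ʀ]: profile 7-4-6 — violates.
(b) [n tʃ ʒ]: profile 4-2-3 — violates.
(c) [r ɣ]: profile 6-3 — violates.
(d) [ɾ dʒ]: profile 6-2 — violates.
(e) [ʒ ʃ]: profile 3-3 — obeys.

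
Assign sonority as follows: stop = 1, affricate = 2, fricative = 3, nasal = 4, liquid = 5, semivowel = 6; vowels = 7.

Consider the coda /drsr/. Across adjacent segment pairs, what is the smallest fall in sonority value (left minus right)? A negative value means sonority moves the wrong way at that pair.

/d/ is a stop (sonority 1).
/r/ is a liquid (sonority 5).
/s/ is a fricative (sonority 3).
/r/ is a liquid (sonority 5).
/d/→/r/: change -4.
/r/→/s/: change +2.
/s/→/r/: change -2.
Minimum = -4.

-4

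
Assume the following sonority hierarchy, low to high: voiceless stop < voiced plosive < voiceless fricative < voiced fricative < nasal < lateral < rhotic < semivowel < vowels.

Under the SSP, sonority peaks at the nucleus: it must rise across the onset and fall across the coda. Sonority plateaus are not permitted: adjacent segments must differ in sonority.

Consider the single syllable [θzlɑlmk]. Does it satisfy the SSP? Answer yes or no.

yes

Onset: /θ/ is a voiceless fricative (sonority 3), /z/ is a voiced fricative (sonority 4), /l/ is a lateral (sonority 6); then the nucleus /ɑ/ (sonority 9).
Onset profile 3-4-6-9 — rises to the nucleus.
Coda: /l/ is a lateral (sonority 6), /m/ is a nasal (sonority 5), /k/ is a voiceless stop (sonority 1).
Coda profile 9-6-5-1 — falls from the nucleus.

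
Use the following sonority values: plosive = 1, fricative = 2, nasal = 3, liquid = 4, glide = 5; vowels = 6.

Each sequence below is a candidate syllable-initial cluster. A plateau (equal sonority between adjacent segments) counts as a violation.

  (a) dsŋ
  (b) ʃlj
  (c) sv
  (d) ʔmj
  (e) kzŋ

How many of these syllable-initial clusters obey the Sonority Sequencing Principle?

(a) dsŋ: profile 1-2-3 — obeys.
(b) ʃlj: profile 2-4-5 — obeys.
(c) sv: profile 2-2 — violates.
(d) ʔmj: profile 1-3-5 — obeys.
(e) kzŋ: profile 1-2-3 — obeys.

4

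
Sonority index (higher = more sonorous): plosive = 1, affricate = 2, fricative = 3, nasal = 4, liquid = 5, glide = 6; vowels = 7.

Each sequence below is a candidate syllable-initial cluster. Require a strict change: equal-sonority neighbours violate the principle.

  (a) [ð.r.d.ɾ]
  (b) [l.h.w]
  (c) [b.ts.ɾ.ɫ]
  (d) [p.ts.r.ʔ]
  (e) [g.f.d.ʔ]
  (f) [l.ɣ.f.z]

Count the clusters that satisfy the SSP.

(a) [ð.r.d.ɾ]: profile 3-5-1-5 — violates.
(b) [l.h.w]: profile 5-3-6 — violates.
(c) [b.ts.ɾ.ɫ]: profile 1-2-5-5 — violates.
(d) [p.ts.r.ʔ]: profile 1-2-5-1 — violates.
(e) [g.f.d.ʔ]: profile 1-3-1-1 — violates.
(f) [l.ɣ.f.z]: profile 5-3-3-3 — violates.

0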